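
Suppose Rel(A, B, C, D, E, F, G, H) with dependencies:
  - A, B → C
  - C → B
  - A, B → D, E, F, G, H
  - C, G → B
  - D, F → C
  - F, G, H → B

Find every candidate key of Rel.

{A} never appears on the right of any FD, so every key must include it.
{A, B}⁺ = {A, B, C, D, E, F, G, H}, which is every attribute, so {A, B} is a candidate key.
{A, C}⁺ = {A, B, C, D, E, F, G, H}, which is every attribute, so {A, C} is a candidate key.
{A, D, F}⁺ = {A, B, C, D, E, F, G, H}, which is every attribute, so {A, D, F} is a candidate key.
{A, F, G, H}⁺ = {A, B, C, D, E, F, G, H}, which is every attribute, so {A, F, G, H} is a candidate key.
No proper subset of any of these is a key, and no other minimal superkey exists.

{A, B}, {A, C}, {A, D, F}, {A, F, G, H}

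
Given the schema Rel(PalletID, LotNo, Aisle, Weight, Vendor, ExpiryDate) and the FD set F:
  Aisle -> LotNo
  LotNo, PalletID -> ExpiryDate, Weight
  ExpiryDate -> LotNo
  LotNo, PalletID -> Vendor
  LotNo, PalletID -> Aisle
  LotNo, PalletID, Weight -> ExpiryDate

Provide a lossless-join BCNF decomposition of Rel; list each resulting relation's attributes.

{Aisle, ExpiryDate, PalletID, Vendor, Weight}; {Aisle, LotNo}

Candidate keys of the original relation: {Aisle, PalletID}, {ExpiryDate, PalletID}, {LotNo, PalletID}.
{Aisle, ExpiryDate, LotNo, PalletID, Vendor, Weight}: {Aisle} determines {Aisle, LotNo} here but is not a superkey — split on Aisle -> LotNo, giving {Aisle, LotNo} and {Aisle, ExpiryDate, PalletID, Vendor, Weight}.
{Aisle, LotNo} has no BCNF violation.
{Aisle, ExpiryDate, PalletID, Vendor, Weight} has no BCNF violation.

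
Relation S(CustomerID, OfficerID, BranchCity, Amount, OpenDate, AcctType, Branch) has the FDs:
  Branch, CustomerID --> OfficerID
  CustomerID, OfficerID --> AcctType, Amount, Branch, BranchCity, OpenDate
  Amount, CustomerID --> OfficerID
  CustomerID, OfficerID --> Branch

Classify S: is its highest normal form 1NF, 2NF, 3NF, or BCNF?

BCNF

Candidate keys: {Amount, CustomerID}, {Branch, CustomerID}, {CustomerID, OfficerID}. Prime attributes: {Amount, Branch, CustomerID, OfficerID}.
Every FD has a superkey on the left, so the relation is in BCNF.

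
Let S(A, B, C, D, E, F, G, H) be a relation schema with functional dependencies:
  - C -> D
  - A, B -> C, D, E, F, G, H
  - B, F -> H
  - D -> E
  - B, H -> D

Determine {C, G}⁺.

Start with {C, G}.
C -> D applies; add {D} → now {C, D, G}.
D -> E applies; add {E} → now {C, D, E, G}.
No further FD applies.

{C, D, E, G}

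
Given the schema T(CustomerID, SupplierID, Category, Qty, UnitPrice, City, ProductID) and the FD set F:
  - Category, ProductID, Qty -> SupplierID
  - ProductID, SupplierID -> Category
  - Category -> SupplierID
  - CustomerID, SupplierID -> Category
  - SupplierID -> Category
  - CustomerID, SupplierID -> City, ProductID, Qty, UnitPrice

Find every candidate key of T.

{CustomerID} never appears on the right of any FD, so every key must include it.
Closure of {Category, CustomerID} is {Category, City, CustomerID, ProductID, Qty, SupplierID, UnitPrice}, the whole schema; {Category, CustomerID} is a candidate key.
Closure of {CustomerID, SupplierID} is {Category, City, CustomerID, ProductID, Qty, SupplierID, UnitPrice}, the whole schema; {CustomerID, SupplierID} is a candidate key.
Any other superkey properly contains one of these, so there are no further candidate keys.

{Category, CustomerID}, {CustomerID, SupplierID}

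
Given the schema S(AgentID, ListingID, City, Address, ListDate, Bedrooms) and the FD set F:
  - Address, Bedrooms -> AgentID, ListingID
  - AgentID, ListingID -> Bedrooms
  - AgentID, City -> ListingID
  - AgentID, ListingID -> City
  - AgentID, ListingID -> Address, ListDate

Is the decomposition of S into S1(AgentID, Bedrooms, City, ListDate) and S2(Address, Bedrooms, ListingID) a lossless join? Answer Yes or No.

S1 ∩ S2 = {Bedrooms}; its closure under F is {Bedrooms}.
The closure covers neither S1 nor S2 entirely; the join is not lossless.

No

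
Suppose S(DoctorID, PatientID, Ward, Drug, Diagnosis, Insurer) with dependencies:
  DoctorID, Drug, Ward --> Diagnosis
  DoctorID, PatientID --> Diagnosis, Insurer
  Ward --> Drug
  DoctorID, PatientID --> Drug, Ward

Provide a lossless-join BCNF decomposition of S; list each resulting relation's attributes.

Candidate key of the original relation: {DoctorID, PatientID}.
Within {Diagnosis, DoctorID, Drug, Insurer, PatientID, Ward}: {DoctorID, Drug, Ward}⁺ ∩ {Diagnosis, DoctorID, Drug, Insurer, PatientID, Ward} = {Diagnosis, DoctorID, Drug, Ward}, not the whole set, so DoctorID, Drug, Ward --> Diagnosis violates BCNF; decompose into {Diagnosis, DoctorID, Drug, Ward} and {DoctorID, Drug, Insurer, PatientID, Ward}.
Within {Diagnosis, DoctorID, Drug, Ward}: {Ward}⁺ ∩ {Diagnosis, DoctorID, Drug, Ward} = {Drug, Ward}, not the whole set, so Ward --> Drug violates BCNF; decompose into {Drug, Ward} and {Diagnosis, DoctorID, Ward}.
{Drug, Ward} is in BCNF.
{Diagnosis, DoctorID, Ward} is in BCNF.
Within {DoctorID, Drug, Insurer, PatientID, Ward}: {Ward}⁺ ∩ {DoctorID, Drug, Insurer, PatientID, Ward} = {Drug, Ward}, not the whole set, so Ward --> Drug violates BCNF; decompose into {Drug, Ward} and {DoctorID, Insurer, PatientID, Ward}.
{Drug, Ward} is in BCNF.
{DoctorID, Insurer, PatientID, Ward} is in BCNF.

{Diagnosis, DoctorID, Ward}; {DoctorID, Insurer, PatientID, Ward}; {Drug, Ward}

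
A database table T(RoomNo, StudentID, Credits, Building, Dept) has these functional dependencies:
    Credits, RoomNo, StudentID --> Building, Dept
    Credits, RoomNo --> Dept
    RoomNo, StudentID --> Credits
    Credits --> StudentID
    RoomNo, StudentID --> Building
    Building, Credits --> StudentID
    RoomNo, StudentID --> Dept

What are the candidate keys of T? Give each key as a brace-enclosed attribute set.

{RoomNo} never appears on the right of any FD, so every key must include it.
{Credits, RoomNo}⁺ = {Building, Credits, Dept, RoomNo, StudentID}, which is every attribute, so {Credits, RoomNo} is a candidate key.
{RoomNo, StudentID}⁺ = {Building, Credits, Dept, RoomNo, StudentID}, which is every attribute, so {RoomNo, StudentID} is a candidate key.
No proper subset of any of these is a key, and no other minimal superkey exists.

{Credits, RoomNo}, {RoomNo, StudentID}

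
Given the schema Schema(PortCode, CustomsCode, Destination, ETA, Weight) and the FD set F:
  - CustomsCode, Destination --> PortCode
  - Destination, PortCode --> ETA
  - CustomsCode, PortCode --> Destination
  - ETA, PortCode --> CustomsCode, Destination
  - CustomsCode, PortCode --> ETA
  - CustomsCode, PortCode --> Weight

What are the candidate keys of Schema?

{CustomsCode, Destination}, {CustomsCode, PortCode}, {Destination, PortCode}, {ETA, PortCode}

{CustomsCode, Destination} is a candidate key since {CustomsCode, Destination}⁺ = {CustomsCode, Destination, ETA, PortCode, Weight} covers every attribute.
{CustomsCode, PortCode} is a candidate key since {CustomsCode, PortCode}⁺ = {CustomsCode, Destination, ETA, PortCode, Weight} covers every attribute.
{Destination, PortCode} is a candidate key since {Destination, PortCode}⁺ = {CustomsCode, Destination, ETA, PortCode, Weight} covers every attribute.
{ETA, PortCode} is a candidate key since {ETA, PortCode}⁺ = {CustomsCode, Destination, ETA, PortCode, Weight} covers every attribute.
No proper subset of any of these is a key, and no other minimal superkey exists.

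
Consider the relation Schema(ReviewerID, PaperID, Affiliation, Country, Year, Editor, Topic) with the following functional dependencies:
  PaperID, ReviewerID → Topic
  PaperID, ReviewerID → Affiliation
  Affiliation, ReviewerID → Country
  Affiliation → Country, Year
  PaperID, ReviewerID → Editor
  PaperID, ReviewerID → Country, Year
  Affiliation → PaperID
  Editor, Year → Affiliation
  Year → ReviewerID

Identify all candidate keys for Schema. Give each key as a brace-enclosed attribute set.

Closure of {Affiliation} is {Affiliation, Country, Editor, PaperID, ReviewerID, Topic, Year}, the whole schema; {Affiliation} is a candidate key.
Closure of {Editor, Year} is {Affiliation, Country, Editor, PaperID, ReviewerID, Topic, Year}, the whole schema; {Editor, Year} is a candidate key.
Closure of {PaperID, ReviewerID} is {Affiliation, Country, Editor, PaperID, ReviewerID, Topic, Year}, the whole schema; {PaperID, ReviewerID} is a candidate key.
Closure of {PaperID, Year} is {Affiliation, Country, Editor, PaperID, ReviewerID, Topic, Year}, the whole schema; {PaperID, Year} is a candidate key.
Any other superkey properly contains one of these, so there are no further candidate keys.

{Affiliation}, {Editor, Year}, {PaperID, ReviewerID}, {PaperID, Year}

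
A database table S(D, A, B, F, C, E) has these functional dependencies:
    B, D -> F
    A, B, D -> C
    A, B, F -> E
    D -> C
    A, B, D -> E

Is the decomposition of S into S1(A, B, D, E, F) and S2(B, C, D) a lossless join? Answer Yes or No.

S1 ∩ S2 = {B, D}; its closure under F is {B, C, D, F}.
This includes all of S2, so the common attributes are a superkey of S2 — the join is lossless.

Yes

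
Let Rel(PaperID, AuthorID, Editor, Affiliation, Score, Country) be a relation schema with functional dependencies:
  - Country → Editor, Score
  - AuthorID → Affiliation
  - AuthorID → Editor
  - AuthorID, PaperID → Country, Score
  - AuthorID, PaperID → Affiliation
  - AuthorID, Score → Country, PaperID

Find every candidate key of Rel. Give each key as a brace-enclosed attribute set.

{AuthorID, Country}, {AuthorID, PaperID}, {AuthorID, Score}

{AuthorID} never appears on the right of any FD, so every key must include it.
Closure of {AuthorID, Country} is {Affiliation, AuthorID, Country, Editor, PaperID, Score}, the whole schema; {AuthorID, Country} is a candidate key.
Closure of {AuthorID, PaperID} is {Affiliation, AuthorID, Country, Editor, PaperID, Score}, the whole schema; {AuthorID, PaperID} is a candidate key.
Closure of {AuthorID, Score} is {Affiliation, AuthorID, Country, Editor, PaperID, Score}, the whole schema; {AuthorID, Score} is a candidate key.
Any other superkey properly contains one of these, so there are no further candidate keys.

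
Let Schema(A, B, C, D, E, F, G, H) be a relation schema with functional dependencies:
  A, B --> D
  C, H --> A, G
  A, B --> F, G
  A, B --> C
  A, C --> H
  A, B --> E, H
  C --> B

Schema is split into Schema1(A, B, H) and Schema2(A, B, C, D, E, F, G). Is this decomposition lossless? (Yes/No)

Yes

The shared attributes are {A, B} and {A, B}⁺ = {A, B, C, D, E, F, G, H}.
Since Schema1 ⊆ {A, B, C, D, E, F, G, H}, the intersection is a superkey of Schema1; the decomposition is lossless.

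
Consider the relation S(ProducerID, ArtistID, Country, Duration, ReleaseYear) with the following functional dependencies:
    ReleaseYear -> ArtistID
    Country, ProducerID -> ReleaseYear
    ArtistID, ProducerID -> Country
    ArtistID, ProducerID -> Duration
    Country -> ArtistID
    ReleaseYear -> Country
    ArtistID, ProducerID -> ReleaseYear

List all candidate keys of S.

{ProducerID} never appears on the right of any FD, so every key must include it.
{ArtistID, ProducerID}⁺ = {ArtistID, Country, Duration, ProducerID, ReleaseYear} — all of the relation — so {ArtistID, ProducerID} is a candidate key.
{Country, ProducerID}⁺ = {ArtistID, Country, Duration, ProducerID, ReleaseYear} — all of the relation — so {Country, ProducerID} is a candidate key.
{ProducerID, ReleaseYear}⁺ = {ArtistID, Country, Duration, ProducerID, ReleaseYear} — all of the relation — so {ProducerID, ReleaseYear} is a candidate key.
These are minimal and exhaustive — every other superkey contains one of them.

{ArtistID, ProducerID}, {Country, ProducerID}, {ProducerID, ReleaseYear}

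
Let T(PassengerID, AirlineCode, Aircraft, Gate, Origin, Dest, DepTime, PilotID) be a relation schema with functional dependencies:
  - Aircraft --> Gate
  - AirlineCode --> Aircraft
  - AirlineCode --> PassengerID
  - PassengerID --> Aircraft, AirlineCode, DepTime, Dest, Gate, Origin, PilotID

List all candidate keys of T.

{AirlineCode}⁺ = {Aircraft, AirlineCode, DepTime, Dest, Gate, Origin, PassengerID, PilotID}, which is every attribute, so {AirlineCode} is a candidate key.
{PassengerID}⁺ = {Aircraft, AirlineCode, DepTime, Dest, Gate, Origin, PassengerID, PilotID}, which is every attribute, so {PassengerID} is a candidate key.
These are minimal and exhaustive — every other superkey contains one of them.

{AirlineCode}, {PassengerID}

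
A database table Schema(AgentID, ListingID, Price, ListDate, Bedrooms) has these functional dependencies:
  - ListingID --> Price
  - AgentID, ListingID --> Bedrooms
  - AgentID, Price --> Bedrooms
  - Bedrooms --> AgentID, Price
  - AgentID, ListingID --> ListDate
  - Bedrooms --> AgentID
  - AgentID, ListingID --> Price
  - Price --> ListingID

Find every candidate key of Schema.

{Bedrooms}⁺ = {AgentID, Bedrooms, ListDate, ListingID, Price}, which is every attribute, so {Bedrooms} is a candidate key.
{AgentID, ListingID}⁺ = {AgentID, Bedrooms, ListDate, ListingID, Price}, which is every attribute, so {AgentID, ListingID} is a candidate key.
{AgentID, Price}⁺ = {AgentID, Bedrooms, ListDate, ListingID, Price}, which is every attribute, so {AgentID, Price} is a candidate key.
No proper subset of any of these is a key, and no other minimal superkey exists.

{AgentID, ListingID}, {AgentID, Price}, {Bedrooms}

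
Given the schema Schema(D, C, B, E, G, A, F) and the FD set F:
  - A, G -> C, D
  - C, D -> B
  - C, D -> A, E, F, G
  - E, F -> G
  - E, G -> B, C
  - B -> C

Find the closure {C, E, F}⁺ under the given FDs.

Start with {C, E, F}.
E, F -> G applies; add {G} → now {C, E, F, G}.
E, G -> B, C applies; add {B} → now {B, C, E, F, G}.
No further FD applies.

{B, C, E, F, G}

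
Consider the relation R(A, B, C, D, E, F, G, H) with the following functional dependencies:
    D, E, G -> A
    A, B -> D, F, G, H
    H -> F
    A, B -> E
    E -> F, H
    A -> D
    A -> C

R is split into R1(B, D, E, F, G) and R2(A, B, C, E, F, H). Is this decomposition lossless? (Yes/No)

The shared attributes are {B, E, F} and {B, E, F}⁺ = {B, E, F, H}.
Neither R1 nor R2 is contained in that closure, so the decomposition is lossy.

No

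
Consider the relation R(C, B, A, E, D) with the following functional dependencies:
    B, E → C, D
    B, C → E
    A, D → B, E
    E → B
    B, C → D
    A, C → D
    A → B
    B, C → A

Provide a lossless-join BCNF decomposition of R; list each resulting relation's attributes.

{A, B}; {A, C, D, E}

Candidate keys of the original relation: {A, C}, {A, D}, {B, C}, {E}.
In {A, B, C, D, E}, {A} is not a superkey ({A}⁺ restricted to this set is {A, B}), so split on A → B into {A, B} and {A, C, D, E}.
{A, B} is in BCNF.
{A, C, D, E} is in BCNF.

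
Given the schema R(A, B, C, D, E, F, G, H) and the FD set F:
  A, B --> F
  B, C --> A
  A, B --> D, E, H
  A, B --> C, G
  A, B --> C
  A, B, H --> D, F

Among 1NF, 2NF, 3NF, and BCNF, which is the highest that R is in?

Candidate keys: {A, B}, {B, C}. Prime attributes: {A, B, C}.
Every FD has a superkey on the left, so the relation is in BCNF.

BCNF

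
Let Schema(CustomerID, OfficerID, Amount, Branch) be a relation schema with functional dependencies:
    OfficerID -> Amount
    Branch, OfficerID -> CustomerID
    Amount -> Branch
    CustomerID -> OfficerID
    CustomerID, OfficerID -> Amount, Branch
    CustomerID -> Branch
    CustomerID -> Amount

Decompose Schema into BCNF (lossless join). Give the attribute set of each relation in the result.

Candidate keys of the original relation: {CustomerID}, {OfficerID}.
Within {Amount, Branch, CustomerID, OfficerID}: {Amount}⁺ ∩ {Amount, Branch, CustomerID, OfficerID} = {Amount, Branch}, not the whole set, so Amount -> Branch violates BCNF; decompose into {Amount, Branch} and {Amount, CustomerID, OfficerID}.
{Amount, Branch} has no BCNF violation.
{Amount, CustomerID, OfficerID} has no BCNF violation.

{Amount, Branch}; {Amount, CustomerID, OfficerID}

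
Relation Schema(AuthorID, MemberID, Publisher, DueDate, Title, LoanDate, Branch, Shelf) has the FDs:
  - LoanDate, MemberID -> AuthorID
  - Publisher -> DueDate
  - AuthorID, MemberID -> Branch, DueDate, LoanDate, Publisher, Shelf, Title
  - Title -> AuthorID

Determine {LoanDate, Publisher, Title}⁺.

Start with {LoanDate, Publisher, Title}.
Publisher -> DueDate applies; add {DueDate} → now {DueDate, LoanDate, Publisher, Title}.
Title -> AuthorID applies; add {AuthorID} → now {AuthorID, DueDate, LoanDate, Publisher, Title}.
No further FD applies.

{AuthorID, DueDate, LoanDate, Publisher, Title}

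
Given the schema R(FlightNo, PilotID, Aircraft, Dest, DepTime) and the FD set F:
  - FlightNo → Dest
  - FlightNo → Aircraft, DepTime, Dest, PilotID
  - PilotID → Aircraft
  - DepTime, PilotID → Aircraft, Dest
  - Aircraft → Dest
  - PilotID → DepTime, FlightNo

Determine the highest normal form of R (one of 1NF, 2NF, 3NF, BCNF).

Candidate keys: {FlightNo}, {PilotID}. Prime attributes: {FlightNo, PilotID}.
Aircraft → Dest breaks BCNF: {Aircraft}⁺ = {Aircraft, Dest}, so {Aircraft} is not a superkey.
Because {Dest} is non-prime and the left side of Aircraft → Dest is not a superkey, the relation is not in 3NF.
With only single-attribute keys there can be no partial dependency, so 2NF holds.

2NF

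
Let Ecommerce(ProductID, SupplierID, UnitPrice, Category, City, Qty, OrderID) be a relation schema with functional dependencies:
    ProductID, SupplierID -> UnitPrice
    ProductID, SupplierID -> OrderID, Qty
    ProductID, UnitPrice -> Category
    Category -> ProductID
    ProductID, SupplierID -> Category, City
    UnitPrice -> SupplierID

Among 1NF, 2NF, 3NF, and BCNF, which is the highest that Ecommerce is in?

3NF

Candidate keys: {Category, SupplierID}, {Category, UnitPrice}, {ProductID, SupplierID}, {ProductID, UnitPrice}. Prime attributes: {Category, ProductID, SupplierID, UnitPrice}.
For Category -> ProductID we have {Category}⁺ = {Category, ProductID}; {Category} is not a superkey, so BCNF fails.
Since {ProductID} ⊆ prime attributes and every other non-superkey FD also has a prime right side, the schema is in 3NF.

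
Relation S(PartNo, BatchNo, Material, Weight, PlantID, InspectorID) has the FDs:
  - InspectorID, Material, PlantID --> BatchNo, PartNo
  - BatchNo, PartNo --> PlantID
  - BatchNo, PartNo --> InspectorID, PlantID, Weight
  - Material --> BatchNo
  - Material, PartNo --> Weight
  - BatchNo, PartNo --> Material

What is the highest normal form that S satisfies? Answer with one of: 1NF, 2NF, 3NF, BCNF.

Candidate keys: {BatchNo, PartNo}, {InspectorID, Material, PlantID}, {Material, PartNo}. Prime attributes: {BatchNo, InspectorID, Material, PartNo, PlantID}.
Material --> BatchNo breaks BCNF: {Material}⁺ = {BatchNo, Material}, so {Material} is not a superkey.
Its right-hand attributes {BatchNo} are all prime, as are those of every other non-superkey FD — the relation is in 3NF.

3NF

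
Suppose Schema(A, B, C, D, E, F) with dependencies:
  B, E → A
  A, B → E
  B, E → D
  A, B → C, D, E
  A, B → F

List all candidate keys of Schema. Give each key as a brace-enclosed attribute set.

{A, B}, {B, E}

Attributes never on any right-hand side: {B} — every candidate key must contain it.
{A, B}⁺ = {A, B, C, D, E, F} — all of the relation — so {A, B} is a candidate key.
{B, E}⁺ = {A, B, C, D, E, F} — all of the relation — so {B, E} is a candidate key.
These are minimal and exhaustive — every other superkey contains one of them.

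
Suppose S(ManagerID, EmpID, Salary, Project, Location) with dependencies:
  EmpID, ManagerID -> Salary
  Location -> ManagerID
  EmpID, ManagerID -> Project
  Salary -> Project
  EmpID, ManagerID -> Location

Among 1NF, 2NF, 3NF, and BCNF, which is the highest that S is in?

2NF

Candidate keys: {EmpID, Location}, {EmpID, ManagerID}. Prime attributes: {EmpID, Location, ManagerID}.
For Location -> ManagerID we have {Location}⁺ = {Location, ManagerID}; {Location} is not a superkey, so BCNF fails.
Salary -> Project determines the non-prime attribute {Project} from a non-superkey — 3NF is violated.
No proper subset of a key has a non-prime attribute in its closure, so there is no partial dependency; 2NF holds.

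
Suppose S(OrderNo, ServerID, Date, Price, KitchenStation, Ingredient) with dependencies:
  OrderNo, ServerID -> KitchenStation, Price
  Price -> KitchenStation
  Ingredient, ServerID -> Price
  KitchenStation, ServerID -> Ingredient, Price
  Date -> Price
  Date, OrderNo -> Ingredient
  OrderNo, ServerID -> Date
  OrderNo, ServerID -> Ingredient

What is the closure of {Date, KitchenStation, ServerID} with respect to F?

Start with {Date, KitchenStation, ServerID}.
KitchenStation, ServerID -> Ingredient, Price applies; add {Ingredient, Price} → now {Date, Ingredient, KitchenStation, Price, ServerID}.
No further FD applies.

{Date, Ingredient, KitchenStation, Price, ServerID}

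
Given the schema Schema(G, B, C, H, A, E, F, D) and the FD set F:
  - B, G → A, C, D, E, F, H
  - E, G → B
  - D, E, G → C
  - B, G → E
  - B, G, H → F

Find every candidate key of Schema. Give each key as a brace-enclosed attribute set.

Attributes never on any right-hand side: {G} — every candidate key must contain it.
{B, G}⁺ = {A, B, C, D, E, F, G, H}, which is every attribute, so {B, G} is a candidate key.
{E, G}⁺ = {A, B, C, D, E, F, G, H}, which is every attribute, so {E, G} is a candidate key.
Any other superkey properly contains one of these, so there are no further candidate keys.

{B, G}, {E, G}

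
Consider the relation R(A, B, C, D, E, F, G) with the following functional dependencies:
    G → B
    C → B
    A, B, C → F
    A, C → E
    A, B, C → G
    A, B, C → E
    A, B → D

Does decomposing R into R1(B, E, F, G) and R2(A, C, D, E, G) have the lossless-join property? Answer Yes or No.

No

Common attributes: {E, G}; their closure is {B, E, G}.
R1 ⊄ {B, E, G} and R2 ⊄ {B, E, G}, so the split is lossy.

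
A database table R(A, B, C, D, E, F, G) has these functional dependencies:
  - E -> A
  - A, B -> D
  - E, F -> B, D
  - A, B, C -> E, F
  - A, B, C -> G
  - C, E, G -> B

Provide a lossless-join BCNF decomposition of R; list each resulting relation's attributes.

Candidate keys of the original relation: {A, B, C}, {B, C, E}, {C, E, F}, {C, E, G}.
Within {A, B, C, D, E, F, G}: {E}⁺ ∩ {A, B, C, D, E, F, G} = {A, E}, not the whole set, so E -> A violates BCNF; decompose into {A, E} and {B, C, D, E, F, G}.
{A, E} has no BCNF violation.
Within {B, C, D, E, F, G}: {E, F}⁺ ∩ {B, C, D, E, F, G} = {B, D, E, F}, not the whole set, so E, F -> B, D violates BCNF; decompose into {B, D, E, F} and {C, E, F, G}.
Within {B, D, E, F}: {B, E}⁺ ∩ {B, D, E, F} = {B, D, E}, not the whole set, so B, E -> D violates BCNF; decompose into {B, D, E} and {B, E, F}.
{B, D, E} has no BCNF violation.
{B, E, F} has no BCNF violation.
{C, E, F, G} has no BCNF violation.

{A, E}; {B, D, E}; {B, E, F}; {C, E, F, G}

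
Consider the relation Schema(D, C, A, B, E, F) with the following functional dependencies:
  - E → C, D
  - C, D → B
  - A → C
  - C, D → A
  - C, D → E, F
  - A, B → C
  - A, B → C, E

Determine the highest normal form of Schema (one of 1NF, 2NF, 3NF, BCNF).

3NF

Candidate keys: {A, B}, {A, D}, {C, D}, {E}. Prime attributes: {A, B, C, D, E}.
A → C breaks BCNF: {A}⁺ = {A, C}, so {A} is not a superkey.
Its right-hand attributes {C} are all prime, as are those of every other non-superkey FD — the relation is in 3NF.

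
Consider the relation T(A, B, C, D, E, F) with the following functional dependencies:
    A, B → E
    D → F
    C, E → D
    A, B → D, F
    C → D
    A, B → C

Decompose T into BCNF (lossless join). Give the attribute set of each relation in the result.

{A, B, C, E}; {C, D}; {D, F}

Candidate key of the original relation: {A, B}.
{A, B, C, D, E, F}: {D} determines {D, F} here but is not a superkey — split on D → F, giving {D, F} and {A, B, C, D, E}.
{D, F}: every determinant is a superkey — BCNF.
{A, B, C, D, E}: {C, E} determines {C, D, E} here but is not a superkey — split on C, E → D, giving {C, D, E} and {A, B, C, E}.
{C, D, E}: {C} determines {C, D} here but is not a superkey — split on C → D, giving {C, D} and {C, E}.
{C, D}: every determinant is a superkey — BCNF.
{C, E}: every determinant is a superkey — BCNF.
{A, B, C, E}: every determinant is a superkey — BCNF.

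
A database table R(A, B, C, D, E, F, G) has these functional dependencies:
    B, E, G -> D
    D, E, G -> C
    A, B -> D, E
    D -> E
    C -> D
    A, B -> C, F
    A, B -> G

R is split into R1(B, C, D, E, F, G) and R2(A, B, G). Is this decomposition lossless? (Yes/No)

No

R1 ∩ R2 = {B, G}; its closure under F is {B, G}.
Neither R1 nor R2 is contained in that closure, so the decomposition is lossy.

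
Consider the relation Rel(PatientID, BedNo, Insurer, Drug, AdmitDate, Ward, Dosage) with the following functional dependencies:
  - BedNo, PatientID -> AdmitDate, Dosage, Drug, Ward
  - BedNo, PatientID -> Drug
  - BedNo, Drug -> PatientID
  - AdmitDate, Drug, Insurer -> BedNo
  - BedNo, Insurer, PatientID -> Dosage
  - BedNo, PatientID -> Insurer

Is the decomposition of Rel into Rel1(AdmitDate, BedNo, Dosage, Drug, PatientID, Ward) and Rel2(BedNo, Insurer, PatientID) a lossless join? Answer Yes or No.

Common attributes: {BedNo, PatientID}; their closure is {AdmitDate, BedNo, Dosage, Drug, Insurer, PatientID, Ward}.
Since Rel1 ⊆ {AdmitDate, BedNo, Dosage, Drug, Insurer, PatientID, Ward}, the intersection is a superkey of Rel1; the decomposition is lossless.

Yes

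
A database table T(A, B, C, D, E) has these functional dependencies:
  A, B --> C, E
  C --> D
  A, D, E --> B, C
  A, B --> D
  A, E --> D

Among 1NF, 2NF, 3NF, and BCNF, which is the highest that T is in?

2NF

Candidate keys: {A, B}, {A, E}. Prime attributes: {A, B, E}.
C --> D: {C}⁺ = {C, D}, which is not all of the attributes, so the left side is not a superkey — BCNF is violated.
C --> D determines the non-prime attribute {D} from a non-superkey — 3NF is violated.
No non-prime attribute depends on a proper subset of any candidate key, so 2NF holds.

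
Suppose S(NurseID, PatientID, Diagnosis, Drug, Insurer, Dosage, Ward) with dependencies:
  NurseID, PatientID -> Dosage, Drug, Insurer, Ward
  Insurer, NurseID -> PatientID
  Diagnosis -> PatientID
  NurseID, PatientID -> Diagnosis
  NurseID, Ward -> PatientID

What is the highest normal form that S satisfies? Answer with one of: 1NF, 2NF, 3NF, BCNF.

Candidate keys: {Diagnosis, NurseID}, {Insurer, NurseID}, {NurseID, PatientID}, {NurseID, Ward}. Prime attributes: {Diagnosis, Insurer, NurseID, PatientID, Ward}.
For Diagnosis -> PatientID we have {Diagnosis}⁺ = {Diagnosis, PatientID}; {Diagnosis} is not a superkey, so BCNF fails.
Its right-hand attributes {PatientID} are all prime, as are those of every other non-superkey FD — the relation is in 3NF.

3NF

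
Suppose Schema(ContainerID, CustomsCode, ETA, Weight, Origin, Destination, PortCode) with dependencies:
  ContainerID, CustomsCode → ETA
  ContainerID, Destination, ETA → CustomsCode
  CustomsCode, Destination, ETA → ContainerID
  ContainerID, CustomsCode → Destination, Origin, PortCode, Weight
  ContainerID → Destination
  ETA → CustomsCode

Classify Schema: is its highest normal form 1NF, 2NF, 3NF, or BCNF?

Candidate keys: {ContainerID, CustomsCode}, {ContainerID, ETA}, {Destination, ETA}. Prime attributes: {ContainerID, CustomsCode, Destination, ETA}.
For ContainerID → Destination we have {ContainerID}⁺ = {ContainerID, Destination}; {ContainerID} is not a superkey, so BCNF fails.
Since {Destination} ⊆ prime attributes and every other non-superkey FD also has a prime right side, the schema is in 3NF.

3NF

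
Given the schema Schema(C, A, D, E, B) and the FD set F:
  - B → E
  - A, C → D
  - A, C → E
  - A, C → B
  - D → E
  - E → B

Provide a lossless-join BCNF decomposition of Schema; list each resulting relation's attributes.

{A, C, D}; {B, D}; {B, E}

Candidate key of the original relation: {A, C}.
In {A, B, C, D, E}, {B} is not a superkey ({B}⁺ restricted to this set is {B, E}), so split on B → E into {B, E} and {A, B, C, D}.
{B, E}: every determinant is a superkey — BCNF.
In {A, B, C, D}, {D} is not a superkey ({D}⁺ restricted to this set is {B, D}), so split on D → B into {B, D} and {A, C, D}.
{B, D}: every determinant is a superkey — BCNF.
{A, C, D}: every determinant is a superkey — BCNF.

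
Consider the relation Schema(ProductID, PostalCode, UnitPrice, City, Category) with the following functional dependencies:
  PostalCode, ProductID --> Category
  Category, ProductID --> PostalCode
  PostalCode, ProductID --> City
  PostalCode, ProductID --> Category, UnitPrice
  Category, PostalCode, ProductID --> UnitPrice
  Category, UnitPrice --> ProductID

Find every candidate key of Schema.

{Category, ProductID}, {Category, UnitPrice}, {PostalCode, ProductID}

{Category, ProductID}⁺ = {Category, City, PostalCode, ProductID, UnitPrice}, which is every attribute, so {Category, ProductID} is a candidate key.
{Category, UnitPrice}⁺ = {Category, City, PostalCode, ProductID, UnitPrice}, which is every attribute, so {Category, UnitPrice} is a candidate key.
{PostalCode, ProductID}⁺ = {Category, City, PostalCode, ProductID, UnitPrice}, which is every attribute, so {PostalCode, ProductID} is a candidate key.
Any other superkey properly contains one of these, so there are no further candidate keys.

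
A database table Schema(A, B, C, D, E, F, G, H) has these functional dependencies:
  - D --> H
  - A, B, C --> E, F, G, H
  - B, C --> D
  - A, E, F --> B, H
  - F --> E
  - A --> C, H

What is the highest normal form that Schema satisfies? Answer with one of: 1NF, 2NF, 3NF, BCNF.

Candidate keys: {A, B}, {A, F}. Prime attributes: {A, B, F}.
D --> H breaks BCNF: {D}⁺ = {D, H}, so {D} is not a superkey.
D --> H determines the non-prime attribute {H} from a non-superkey — 3NF is violated.
Since {A} ⊂ {A, B} and {A}⁺ ⊇ {C, H} with {C, H} non-prime, there is a partial dependency; 2NF fails.

1NF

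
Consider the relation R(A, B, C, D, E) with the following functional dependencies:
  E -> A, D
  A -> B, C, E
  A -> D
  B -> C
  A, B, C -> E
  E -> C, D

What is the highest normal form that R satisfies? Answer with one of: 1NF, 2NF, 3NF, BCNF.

Candidate keys: {A}, {E}. Prime attributes: {A, E}.
For B -> C we have {B}⁺ = {B, C}; {B} is not a superkey, so BCNF fails.
Because {C} is non-prime and the left side of B -> C is not a superkey, the relation is not in 3NF.
All keys have size 1, which rules out partial dependencies — 2NF is satisfied.

2NF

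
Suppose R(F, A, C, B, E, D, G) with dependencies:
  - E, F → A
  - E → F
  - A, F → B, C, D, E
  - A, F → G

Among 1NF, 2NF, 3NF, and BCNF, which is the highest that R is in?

BCNF

Candidate keys: {A, F}, {E}. Prime attributes: {A, E, F}.
Each dependency's left side is a superkey — BCNF holds.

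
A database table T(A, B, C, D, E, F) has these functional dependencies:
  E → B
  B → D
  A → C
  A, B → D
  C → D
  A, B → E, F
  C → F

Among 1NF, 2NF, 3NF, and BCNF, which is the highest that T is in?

Candidate keys: {A, B}, {A, E}. Prime attributes: {A, B, E}.
For E → B we have {E}⁺ = {B, D, E}; {E} is not a superkey, so BCNF fails.
B → D determines the non-prime attribute {D} from a non-superkey — 3NF is violated.
The proper key subset {A} of {A, B} determines non-prime {C, D, F}, so the relation is not even in 2NF.

1NF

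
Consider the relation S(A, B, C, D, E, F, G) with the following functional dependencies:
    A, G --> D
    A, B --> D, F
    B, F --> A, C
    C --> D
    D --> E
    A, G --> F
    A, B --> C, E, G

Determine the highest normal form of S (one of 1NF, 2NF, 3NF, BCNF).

2NF

Candidate keys: {A, B}, {B, F}. Prime attributes: {A, B, F}.
A, G --> D: {A, G}⁺ = {A, D, E, F, G}, which is not all of the attributes, so the left side is not a superkey — BCNF is violated.
A, G --> D has non-prime {D} on the right and a non-superkey on the left, so 3NF fails.
No non-prime attribute depends on a proper subset of any candidate key, so 2NF holds.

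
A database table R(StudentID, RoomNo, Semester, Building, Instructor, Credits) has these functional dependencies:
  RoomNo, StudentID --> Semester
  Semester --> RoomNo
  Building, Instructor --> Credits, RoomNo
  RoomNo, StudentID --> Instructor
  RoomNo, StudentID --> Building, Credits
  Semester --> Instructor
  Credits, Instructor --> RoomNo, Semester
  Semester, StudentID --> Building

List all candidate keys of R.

{Building, Instructor, StudentID}, {Credits, Instructor, StudentID}, {RoomNo, StudentID}, {Semester, StudentID}

{StudentID} never appears on the right of any FD, so every key must include it.
Closure of {RoomNo, StudentID} is {Building, Credits, Instructor, RoomNo, Semester, StudentID}, the whole schema; {RoomNo, StudentID} is a candidate key.
Closure of {Semester, StudentID} is {Building, Credits, Instructor, RoomNo, Semester, StudentID}, the whole schema; {Semester, StudentID} is a candidate key.
Closure of {Building, Instructor, StudentID} is {Building, Credits, Instructor, RoomNo, Semester, StudentID}, the whole schema; {Building, Instructor, StudentID} is a candidate key.
Closure of {Credits, Instructor, StudentID} is {Building, Credits, Instructor, RoomNo, Semester, StudentID}, the whole schema; {Credits, Instructor, StudentID} is a candidate key.
Any other superkey properly contains one of these, so there are no further candidate keys.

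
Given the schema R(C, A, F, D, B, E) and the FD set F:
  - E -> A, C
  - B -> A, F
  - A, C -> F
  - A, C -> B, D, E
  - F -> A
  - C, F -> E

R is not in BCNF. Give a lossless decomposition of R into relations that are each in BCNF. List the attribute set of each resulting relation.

{A, F}; {B, C, D, E}; {B, F}

Candidate keys of the original relation: {A, C}, {B, C}, {C, F}, {E}.
{A, B, C, D, E, F}: {B} determines {A, B, F} here but is not a superkey — split on B -> A, F, giving {A, B, F} and {B, C, D, E}.
{A, B, F}: {F} determines {A, F} here but is not a superkey — split on F -> A, giving {A, F} and {B, F}.
{A, F} is in BCNF.
{B, F} is in BCNF.
{B, C, D, E} is in BCNF.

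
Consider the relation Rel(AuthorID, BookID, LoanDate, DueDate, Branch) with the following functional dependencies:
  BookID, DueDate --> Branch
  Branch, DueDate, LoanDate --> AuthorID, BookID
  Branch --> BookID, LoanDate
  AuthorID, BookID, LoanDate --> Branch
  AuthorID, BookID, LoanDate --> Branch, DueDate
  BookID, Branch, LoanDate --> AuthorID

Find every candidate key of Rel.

{Branch}⁺ = {AuthorID, BookID, Branch, DueDate, LoanDate} — all of the relation — so {Branch} is a candidate key.
{BookID, DueDate}⁺ = {AuthorID, BookID, Branch, DueDate, LoanDate} — all of the relation — so {BookID, DueDate} is a candidate key.
{AuthorID, BookID, LoanDate}⁺ = {AuthorID, BookID, Branch, DueDate, LoanDate} — all of the relation — so {AuthorID, BookID, LoanDate} is a candidate key.
These are minimal and exhaustive — every other superkey contains one of them.

{AuthorID, BookID, LoanDate}, {BookID, DueDate}, {Branch}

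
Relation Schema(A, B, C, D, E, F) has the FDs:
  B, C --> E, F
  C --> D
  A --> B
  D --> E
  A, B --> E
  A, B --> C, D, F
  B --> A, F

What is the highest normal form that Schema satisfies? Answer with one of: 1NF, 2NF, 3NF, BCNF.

Candidate keys: {A}, {B}. Prime attributes: {A, B}.
C --> D breaks BCNF: {C}⁺ = {C, D, E}, so {C} is not a superkey.
Because {D} is non-prime and the left side of C --> D is not a superkey, the relation is not in 3NF.
With only single-attribute keys there can be no partial dependency, so 2NF holds.

2NF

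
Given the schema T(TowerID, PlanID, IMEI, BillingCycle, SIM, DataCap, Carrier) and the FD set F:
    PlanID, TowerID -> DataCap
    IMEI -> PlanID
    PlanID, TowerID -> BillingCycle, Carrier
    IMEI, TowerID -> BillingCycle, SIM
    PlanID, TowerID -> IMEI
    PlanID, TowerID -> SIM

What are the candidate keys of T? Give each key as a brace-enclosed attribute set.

No FD produces {TowerID}, so it must be in every candidate key.
{IMEI, TowerID}⁺ = {BillingCycle, Carrier, DataCap, IMEI, PlanID, SIM, TowerID}, which is every attribute, so {IMEI, TowerID} is a candidate key.
{PlanID, TowerID}⁺ = {BillingCycle, Carrier, DataCap, IMEI, PlanID, SIM, TowerID}, which is every attribute, so {PlanID, TowerID} is a candidate key.
Any other superkey properly contains one of these, so there are no further candidate keys.

{IMEI, TowerID}, {PlanID, TowerID}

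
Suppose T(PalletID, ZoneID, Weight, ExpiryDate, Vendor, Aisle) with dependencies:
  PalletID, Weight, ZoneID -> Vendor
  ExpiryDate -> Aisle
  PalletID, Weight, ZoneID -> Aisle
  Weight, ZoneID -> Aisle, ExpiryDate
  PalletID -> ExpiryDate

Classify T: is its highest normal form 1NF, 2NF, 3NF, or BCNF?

Candidate key: {PalletID, Weight, ZoneID}. Prime attributes: {PalletID, Weight, ZoneID}.
ExpiryDate -> Aisle breaks BCNF: {ExpiryDate}⁺ = {Aisle, ExpiryDate}, so {ExpiryDate} is not a superkey.
ExpiryDate -> Aisle determines the non-prime attribute {Aisle} from a non-superkey — 3NF is violated.
{PalletID} is a proper subset of the key {PalletID, Weight, ZoneID}, and {PalletID}⁺ contains the non-prime attributes {Aisle, ExpiryDate} — a partial dependency, so 2NF is violated.

1NF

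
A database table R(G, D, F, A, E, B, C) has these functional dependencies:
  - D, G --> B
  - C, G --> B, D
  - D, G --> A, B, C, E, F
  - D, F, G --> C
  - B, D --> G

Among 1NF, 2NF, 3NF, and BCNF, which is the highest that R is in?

Candidate keys: {B, D}, {C, G}, {D, G}. Prime attributes: {B, C, D, G}.
Every FD has a superkey on the left, so the relation is in BCNF.

BCNF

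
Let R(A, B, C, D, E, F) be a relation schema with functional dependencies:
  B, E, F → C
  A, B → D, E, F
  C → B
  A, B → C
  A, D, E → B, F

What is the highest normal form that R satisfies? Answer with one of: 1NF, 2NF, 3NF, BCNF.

Candidate keys: {A, B}, {A, C}, {A, D, E}. Prime attributes: {A, B, C, D, E}.
B, E, F → C breaks BCNF: {B, E, F}⁺ = {B, C, E, F}, so {B, E, F} is not a superkey.
Its right-hand attributes {C} are all prime, as are those of every other non-superkey FD — the relation is in 3NF.

3NF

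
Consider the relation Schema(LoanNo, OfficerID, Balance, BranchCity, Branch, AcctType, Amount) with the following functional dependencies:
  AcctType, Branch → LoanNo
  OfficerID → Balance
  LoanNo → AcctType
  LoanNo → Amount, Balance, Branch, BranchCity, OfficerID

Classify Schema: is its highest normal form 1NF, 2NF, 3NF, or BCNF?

2NF

Candidate keys: {AcctType, Branch}, {LoanNo}. Prime attributes: {AcctType, Branch, LoanNo}.
OfficerID → Balance: {OfficerID}⁺ = {Balance, OfficerID}, which is not all of the attributes, so the left side is not a superkey — BCNF is violated.
Because {Balance} is non-prime and the left side of OfficerID → Balance is not a superkey, the relation is not in 3NF.
No non-prime attribute depends on a proper subset of any candidate key, so 2NF holds.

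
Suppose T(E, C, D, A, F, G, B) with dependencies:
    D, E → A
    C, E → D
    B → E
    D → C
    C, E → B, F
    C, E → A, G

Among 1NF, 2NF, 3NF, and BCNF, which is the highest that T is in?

Candidate keys: {B, C}, {B, D}, {C, E}, {D, E}. Prime attributes: {B, C, D, E}.
For B → E we have {B}⁺ = {B, E}; {B} is not a superkey, so BCNF fails.
But every attribute on its right side ({E}) is prime, and the same holds for every other non-superkey FD, so 3NF still holds.

3NF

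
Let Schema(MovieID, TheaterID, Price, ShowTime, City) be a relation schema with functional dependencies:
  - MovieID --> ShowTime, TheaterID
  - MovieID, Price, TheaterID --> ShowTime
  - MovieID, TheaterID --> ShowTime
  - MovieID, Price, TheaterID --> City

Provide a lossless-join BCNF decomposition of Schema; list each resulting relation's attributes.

Candidate key of the original relation: {MovieID, Price}.
{City, MovieID, Price, ShowTime, TheaterID}: {MovieID} determines {MovieID, ShowTime, TheaterID} here but is not a superkey — split on MovieID --> ShowTime, TheaterID, giving {MovieID, ShowTime, TheaterID} and {City, MovieID, Price}.
{MovieID, ShowTime, TheaterID} is in BCNF.
{City, MovieID, Price} is in BCNF.

{City, MovieID, Price}; {MovieID, ShowTime, TheaterID}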